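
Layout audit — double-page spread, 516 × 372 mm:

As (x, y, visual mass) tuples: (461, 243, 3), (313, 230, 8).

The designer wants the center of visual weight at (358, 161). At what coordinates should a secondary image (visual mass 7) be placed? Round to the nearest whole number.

(365, 47)

After adding the secondary image, total weight = 3 + 8 + 7 = 18.
x: target moment 18×358 = 6444; current 3·461 + 8·313 = 3887; the secondary image supplies 2557, so x = 2557/7 ≈ 365.29.
y: target moment 18×161 = 2898; current 3·243 + 8·230 = 2569; the secondary image supplies 329, so y = 329/7 ≈ 47.00.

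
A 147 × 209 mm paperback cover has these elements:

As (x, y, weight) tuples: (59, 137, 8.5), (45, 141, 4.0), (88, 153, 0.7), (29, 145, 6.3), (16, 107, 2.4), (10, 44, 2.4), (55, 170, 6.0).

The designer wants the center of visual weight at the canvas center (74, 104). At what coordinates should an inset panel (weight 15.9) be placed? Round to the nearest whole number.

After adding the inset panel, total weight = 8.5 + 4.0 + 0.7 + 6.3 + 2.4 + 2.4 + 6.0 + 15.9 = 46.2.
x: need Σw·x = 46.2·74 = 3418.8. Existing = 8.5·59 + 4.0·45 + 0.7·88 + 6.3·29 + 2.4·16 + 2.4·10 + 6.0·55 = 1318.2. Remainder 2100.6 / 15.9 ≈ 132.11.
y: need Σw·y = 46.2·104 = 4804.8. Existing = 8.5·137 + 4.0·141 + 0.7·153 + 6.3·145 + 2.4·107 + 2.4·44 + 6.0·170 = 4131.5. Remainder 673.3 / 15.9 ≈ 42.35.

(132, 42)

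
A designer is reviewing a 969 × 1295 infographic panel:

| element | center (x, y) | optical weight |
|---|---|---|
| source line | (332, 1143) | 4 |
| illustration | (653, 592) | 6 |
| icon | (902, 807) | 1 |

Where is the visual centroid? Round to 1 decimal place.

Σw = 4 + 6 + 1 = 11.
x: (4·332 + 6·653 + 1·902) / 11 = 6148 / 11 ≈ 558.91
y: (4·1143 + 6·592 + 1·807) / 11 = 8931 / 11 ≈ 811.91

(558.9, 811.9)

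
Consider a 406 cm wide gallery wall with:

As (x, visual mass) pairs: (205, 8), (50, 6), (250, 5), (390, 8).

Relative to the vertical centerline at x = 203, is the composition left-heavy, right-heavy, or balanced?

right-heavy

Total weight = 8 + 6 + 5 + 8 = 27.
Σw·x = 8·205 + 6·50 + 5·250 + 8·390 = 6310, so x̄ = 6310/27 ≈ 233.70.
Since 233.7 is right of 203, the composition reads right-heavy.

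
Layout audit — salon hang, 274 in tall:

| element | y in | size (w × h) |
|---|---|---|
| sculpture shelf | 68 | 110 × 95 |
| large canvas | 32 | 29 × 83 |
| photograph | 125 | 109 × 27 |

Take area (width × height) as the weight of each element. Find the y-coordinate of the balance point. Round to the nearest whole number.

Areas → weights: sculpture shelf 110·95 = 10450, large canvas 29·83 = 2407, photograph 109·27 = 2943; Σw = 15800.
y: (10450·68 + 2407·32 + 2943·125) / 15800 = 1155499 / 15800 ≈ 73.13

y ≈ 73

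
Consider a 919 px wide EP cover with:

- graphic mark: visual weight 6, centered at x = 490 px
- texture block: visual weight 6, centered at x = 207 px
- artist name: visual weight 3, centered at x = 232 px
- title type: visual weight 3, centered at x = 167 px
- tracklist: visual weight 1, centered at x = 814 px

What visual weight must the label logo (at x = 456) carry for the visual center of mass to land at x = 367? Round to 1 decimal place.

w ≈ 8.8

Known weights sum to 6 + 6 + 3 + 3 + 1 = 19; their moment is 6·490 + 6·207 + 3·232 + 3·167 + 1·814 = 6193.
For the centroid to hit 367: (6193 + w·456) / (19 + w) = 367.
Rearranging, w·(456 − 367) = 367·19 − 6193 = 780, so w ≈ 780/89 = 8.76.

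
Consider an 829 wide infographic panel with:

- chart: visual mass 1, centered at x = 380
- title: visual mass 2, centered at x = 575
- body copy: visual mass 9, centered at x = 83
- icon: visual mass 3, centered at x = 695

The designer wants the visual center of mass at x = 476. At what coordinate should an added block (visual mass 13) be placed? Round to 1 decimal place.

x ≈ 689.7

After adding the added block, total weight = 1 + 2 + 9 + 3 + 13 = 28.
x: target moment 28×476 = 13328; current 1·380 + 2·575 + 9·83 + 3·695 = 4362; the added block supplies 8966, so x = 8966/13 ≈ 689.69.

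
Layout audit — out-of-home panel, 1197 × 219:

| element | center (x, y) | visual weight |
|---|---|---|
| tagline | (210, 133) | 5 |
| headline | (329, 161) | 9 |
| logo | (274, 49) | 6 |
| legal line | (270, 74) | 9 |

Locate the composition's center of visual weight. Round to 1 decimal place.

Total weight = 5 + 9 + 6 + 9 = 29.
x-moment: 5·210 + 9·329 + 6·274 + 9·270 = 8085; centroid 8085/29 ≈ 278.79.
y-moment: 5·133 + 9·161 + 6·49 + 9·74 = 3074; centroid 3074/29 ≈ 106.00.

(278.8, 106.0)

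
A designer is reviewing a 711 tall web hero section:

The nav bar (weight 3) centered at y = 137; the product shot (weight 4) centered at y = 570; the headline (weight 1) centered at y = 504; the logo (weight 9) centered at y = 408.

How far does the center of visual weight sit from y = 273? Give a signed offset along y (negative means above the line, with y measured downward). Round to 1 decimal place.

≈ 130.9

Weights sum to 3 + 4 + 1 + 9 = 17.
y-moment: 3·137 + 4·570 + 1·504 + 9·408 = 6867; centroid 6867/17 ≈ 403.94.
Against y = 273, that's 403.94 − 273 = 130.94.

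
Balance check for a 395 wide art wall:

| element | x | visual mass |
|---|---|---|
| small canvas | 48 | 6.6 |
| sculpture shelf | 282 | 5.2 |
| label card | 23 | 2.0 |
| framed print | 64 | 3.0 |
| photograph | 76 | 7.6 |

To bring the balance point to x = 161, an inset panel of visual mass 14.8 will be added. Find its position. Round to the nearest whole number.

With the inset panel, Σw becomes 6.6 + 5.2 + 2.0 + 3.0 + 7.6 + 14.8 = 39.2.
x: need Σw·x = 39.2·161 = 6311.2. Existing = 6.6·48 + 5.2·282 + 2.0·23 + 3.0·64 + 7.6·76 = 2598.8. Remainder 3712.4 / 14.8 ≈ 250.84.

x ≈ 251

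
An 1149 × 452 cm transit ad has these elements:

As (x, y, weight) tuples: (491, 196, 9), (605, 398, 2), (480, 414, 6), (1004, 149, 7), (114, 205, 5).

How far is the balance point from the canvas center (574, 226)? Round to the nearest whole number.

Total weight = 9 + 2 + 6 + 7 + 5 = 29.
x-moment: 9·491 + 2·605 + 6·480 + 7·1004 + 5·114 = 16107; centroid 16107/29 ≈ 555.41.
y-moment: 9·196 + 2·398 + 6·414 + 7·149 + 5·205 = 7112; centroid 7112/29 ≈ 245.24.
Relative to (574, 226): Δ = (-18.59, 19.24); |Δ| = √(-18.59² + 19.24²) ≈ 26.75.

≈ 27 cm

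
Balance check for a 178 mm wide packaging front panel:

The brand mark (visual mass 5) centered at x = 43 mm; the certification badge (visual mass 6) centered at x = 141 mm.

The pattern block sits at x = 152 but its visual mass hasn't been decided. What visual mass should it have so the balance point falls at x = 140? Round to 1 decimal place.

w ≈ 39.9

Existing Σw = 11 (5 + 6); existing moment 5·43 + 6·141 = 1061.
For the centroid to hit 140: (1061 + w·152) / (11 + w) = 140.
Solving: w = (140·11 − 1061) / (152 − 140) = 479 / 12 ≈ 39.92.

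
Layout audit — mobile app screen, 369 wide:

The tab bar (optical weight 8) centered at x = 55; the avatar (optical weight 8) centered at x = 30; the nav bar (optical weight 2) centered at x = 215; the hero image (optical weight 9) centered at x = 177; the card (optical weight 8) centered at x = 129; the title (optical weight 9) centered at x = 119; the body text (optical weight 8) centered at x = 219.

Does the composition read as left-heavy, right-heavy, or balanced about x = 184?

Σw = 8 + 8 + 2 + 9 + 8 + 9 + 8 = 52.
x: moment 6558 / weight 52 ≈ 126.12
Since 126.1 is left of 184, the composition reads left-heavy.

left-heavy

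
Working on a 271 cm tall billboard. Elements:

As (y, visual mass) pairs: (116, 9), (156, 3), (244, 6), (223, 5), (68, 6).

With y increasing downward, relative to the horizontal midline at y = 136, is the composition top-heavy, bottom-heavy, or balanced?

Total weight = 9 + 3 + 6 + 5 + 6 = 29.
Σw·y = 9·116 + 3·156 + 6·244 + 5·223 + 6·68 = 4499, so ȳ = 4499/29 ≈ 155.14.
155.1 vs midline 136 → bottom-heavy.

bottom-heavy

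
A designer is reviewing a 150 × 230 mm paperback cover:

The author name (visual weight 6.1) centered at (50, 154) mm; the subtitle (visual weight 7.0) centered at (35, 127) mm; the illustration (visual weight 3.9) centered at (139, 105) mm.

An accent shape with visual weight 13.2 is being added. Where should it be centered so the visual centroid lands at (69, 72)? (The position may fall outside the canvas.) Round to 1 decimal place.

(75.1, -4.8)

After adding the accent shape, total weight = 6.1 + 7.0 + 3.9 + 13.2 = 30.2.
x: need Σw·x = 30.2·69 = 2083.8. Existing = 6.1·50 + 7.0·35 + 3.9·139 = 1092.1. Remainder 991.7 / 13.2 ≈ 75.13.
y: need Σw·y = 30.2·72 = 2174.4. Existing = 6.1·154 + 7.0·127 + 3.9·105 = 2237.9. Remainder -63.5 / 13.2 ≈ -4.81.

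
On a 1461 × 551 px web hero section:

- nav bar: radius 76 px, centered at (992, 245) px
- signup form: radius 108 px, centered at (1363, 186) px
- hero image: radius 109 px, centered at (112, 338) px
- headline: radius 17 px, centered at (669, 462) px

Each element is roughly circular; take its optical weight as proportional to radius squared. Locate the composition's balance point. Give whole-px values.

Weights ∝ r²: nav bar 76² = 5776, signup form 108² = 11664, hero image 109² = 11881, headline 17² = 289; Σw = 29610.
x: (5776·992 + 11664·1363 + 11881·112 + 289·669) / 29610 = 23151837 / 29610 ≈ 781.89
y: (5776·245 + 11664·186 + 11881·338 + 289·462) / 29610 = 7733920 / 29610 ≈ 261.19

(782, 261)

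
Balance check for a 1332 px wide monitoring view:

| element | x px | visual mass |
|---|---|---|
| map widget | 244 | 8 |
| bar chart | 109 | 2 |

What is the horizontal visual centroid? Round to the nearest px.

x ≈ 217

Weights sum to 8 + 2 = 10.
x: (8·244 + 2·109) / 10 = 2170 / 10 ≈ 217.00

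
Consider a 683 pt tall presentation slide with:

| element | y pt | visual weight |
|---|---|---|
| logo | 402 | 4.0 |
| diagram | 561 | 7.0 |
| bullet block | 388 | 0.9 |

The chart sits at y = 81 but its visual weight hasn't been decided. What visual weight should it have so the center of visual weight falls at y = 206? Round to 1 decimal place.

Fixed elements: Σw = 4.0 + 7.0 + 0.9 = 11.9, Σw·y = 4.0·402 + 7.0·561 + 0.9·388 = 5884.2.
Balance at y = 206 requires (5884.2 + w·81) / (11.9 + w) = 206.
Solving: w = (206·11.9 − 5884.2) / (81 − 206) = -3432.8 / -125 ≈ 27.46.

w ≈ 27.5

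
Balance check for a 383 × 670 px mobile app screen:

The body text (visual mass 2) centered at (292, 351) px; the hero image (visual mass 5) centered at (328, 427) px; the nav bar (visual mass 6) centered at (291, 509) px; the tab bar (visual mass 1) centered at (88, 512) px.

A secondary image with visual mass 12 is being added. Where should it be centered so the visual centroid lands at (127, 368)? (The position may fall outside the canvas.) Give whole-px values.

(-63, 264)

With the secondary image, Σw becomes 2 + 5 + 6 + 1 + 12 = 26.
Along x: (4058 + 12·x) / 26 = 127 (existing moment 2·292 + 5·328 + 6·291 + 1·88 = 4058) ⇒ x = (3302 − 4058) / 12 ≈ -63.00.
Along y: (6403 + 12·y) / 26 = 368 (existing moment 2·351 + 5·427 + 6·509 + 1·512 = 6403) ⇒ y = (9568 − 6403) / 12 ≈ 263.75.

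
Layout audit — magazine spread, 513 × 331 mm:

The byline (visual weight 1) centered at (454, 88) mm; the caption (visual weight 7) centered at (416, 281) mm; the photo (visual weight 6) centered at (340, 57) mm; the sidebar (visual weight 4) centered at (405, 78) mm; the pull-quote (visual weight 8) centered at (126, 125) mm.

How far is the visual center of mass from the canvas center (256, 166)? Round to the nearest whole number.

≈ 58 mm

Σw = 1 + 7 + 6 + 4 + 8 = 26.
x-moment: 1·454 + 7·416 + 6·340 + 4·405 + 8·126 = 8034; centroid 8034/26 ≈ 309.00.
y-moment: 1·88 + 7·281 + 6·57 + 4·78 + 8·125 = 3709; centroid 3709/26 ≈ 142.65.
From (256, 166): dx = 53.00, dy = -23.35, so the distance is √(dx²+dy²) ≈ 57.91.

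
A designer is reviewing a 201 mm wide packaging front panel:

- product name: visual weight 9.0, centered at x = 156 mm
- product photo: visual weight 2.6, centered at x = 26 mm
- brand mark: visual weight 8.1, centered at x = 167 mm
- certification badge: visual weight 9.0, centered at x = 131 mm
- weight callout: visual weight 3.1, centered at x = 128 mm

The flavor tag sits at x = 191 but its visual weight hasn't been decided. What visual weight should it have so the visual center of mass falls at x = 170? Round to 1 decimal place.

Fixed elements: Σw = 9.0 + 2.6 + 8.1 + 9.0 + 3.1 = 31.8, Σw·x = 9.0·156 + 2.6·26 + 8.1·167 + 9.0·131 + 3.1·128 = 4400.1.
Set Σw·x/Σw = 170: (4400.1 + 191w) = 170·(31.8 + w).
Solving: w = (170·31.8 − 4400.1) / (191 − 170) = 1005.9 / 21 ≈ 47.90.

w ≈ 47.9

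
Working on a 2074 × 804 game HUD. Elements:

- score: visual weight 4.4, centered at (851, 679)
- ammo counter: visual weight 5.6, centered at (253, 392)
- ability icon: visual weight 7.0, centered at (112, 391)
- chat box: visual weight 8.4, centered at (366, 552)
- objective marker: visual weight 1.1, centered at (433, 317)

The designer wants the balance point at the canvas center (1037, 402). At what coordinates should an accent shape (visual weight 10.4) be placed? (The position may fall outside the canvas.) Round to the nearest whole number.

New total weight: (4.4 + 5.6 + 7.0 + 8.4 + 1.1) + 10.4 = 36.9.
x: target moment 36.9×1037 = 38265.3; current 4.4·851 + 5.6·253 + 7.0·112 + 8.4·366 + 1.1·433 = 9495.9; the accent shape supplies 28769.4, so x = 28769.4/10.4 ≈ 2766.29.
y: target moment 36.9×402 = 14833.8; current 4.4·679 + 5.6·392 + 7.0·391 + 8.4·552 + 1.1·317 = 12905.3; the accent shape supplies 1928.5, so y = 1928.5/10.4 ≈ 185.43.

(2766, 185)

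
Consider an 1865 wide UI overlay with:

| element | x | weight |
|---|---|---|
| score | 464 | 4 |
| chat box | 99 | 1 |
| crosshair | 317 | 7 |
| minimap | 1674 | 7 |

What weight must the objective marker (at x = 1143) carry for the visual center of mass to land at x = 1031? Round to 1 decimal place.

Fixed elements: Σw = 4 + 1 + 7 + 7 = 19, Σw·x = 4·464 + 1·99 + 7·317 + 7·1674 = 15892.
Set Σw·x/Σw = 1031: (15892 + 1143w) = 1031·(19 + w).
So w = (1031·19 − 15892)/(1143 − 1031) = 3697/112 ≈ 33.01.

w ≈ 33.0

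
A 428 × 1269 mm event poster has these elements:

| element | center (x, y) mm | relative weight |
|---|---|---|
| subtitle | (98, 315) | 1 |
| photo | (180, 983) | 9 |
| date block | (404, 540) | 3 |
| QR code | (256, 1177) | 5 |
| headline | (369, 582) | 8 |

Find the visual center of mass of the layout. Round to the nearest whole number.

(275, 820)

Σw = 1 + 9 + 3 + 5 + 8 = 26.
x-moment: 1·98 + 9·180 + 3·404 + 5·256 + 8·369 = 7162; centroid 7162/26 ≈ 275.46.
y-moment: 1·315 + 9·983 + 3·540 + 5·1177 + 8·582 = 21323; centroid 21323/26 ≈ 820.12.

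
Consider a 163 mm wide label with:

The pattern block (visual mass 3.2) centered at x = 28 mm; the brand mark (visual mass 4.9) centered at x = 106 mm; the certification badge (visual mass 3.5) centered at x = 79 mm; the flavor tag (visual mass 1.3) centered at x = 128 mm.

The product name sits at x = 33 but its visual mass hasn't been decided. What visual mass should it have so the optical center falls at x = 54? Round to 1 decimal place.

w ≈ 16.9

Known weights sum to 3.2 + 4.9 + 3.5 + 1.3 = 12.9; their moment is 3.2·28 + 4.9·106 + 3.5·79 + 1.3·128 = 1051.9.
For the centroid to hit 54: (1051.9 + w·33) / (12.9 + w) = 54.
So w = (54·12.9 − 1051.9)/(33 − 54) = -355.3/-21 ≈ 16.92.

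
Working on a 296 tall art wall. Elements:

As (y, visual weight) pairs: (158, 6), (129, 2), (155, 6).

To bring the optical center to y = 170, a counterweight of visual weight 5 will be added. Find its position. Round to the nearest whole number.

y ≈ 219

New total weight: (6 + 2 + 6) + 5 = 19.
y: need Σw·y = 19·170 = 3230. Existing = 6·158 + 2·129 + 6·155 = 2136. Remainder 1094 / 5 ≈ 218.80.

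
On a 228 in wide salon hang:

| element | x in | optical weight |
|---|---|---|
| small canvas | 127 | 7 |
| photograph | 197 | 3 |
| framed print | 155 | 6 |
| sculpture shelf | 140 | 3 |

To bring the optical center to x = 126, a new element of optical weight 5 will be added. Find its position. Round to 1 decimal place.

New total weight: (7 + 3 + 6 + 3) + 5 = 24.
x: target moment 24×126 = 3024; current 7·127 + 3·197 + 6·155 + 3·140 = 2830; the new element supplies 194, so x = 194/5 ≈ 38.80.

x ≈ 38.8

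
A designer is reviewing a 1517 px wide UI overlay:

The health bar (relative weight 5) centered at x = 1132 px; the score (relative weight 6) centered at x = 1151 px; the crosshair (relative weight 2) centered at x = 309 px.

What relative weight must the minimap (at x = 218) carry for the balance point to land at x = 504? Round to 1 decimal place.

Fixed elements: Σw = 5 + 6 + 2 = 13, Σw·x = 5·1132 + 6·1151 + 2·309 = 13184.
Balance at x = 504 requires (13184 + w·218) / (13 + w) = 504.
Solving: w = (504·13 − 13184) / (218 − 504) = -6632 / -286 ≈ 23.19.

w ≈ 23.2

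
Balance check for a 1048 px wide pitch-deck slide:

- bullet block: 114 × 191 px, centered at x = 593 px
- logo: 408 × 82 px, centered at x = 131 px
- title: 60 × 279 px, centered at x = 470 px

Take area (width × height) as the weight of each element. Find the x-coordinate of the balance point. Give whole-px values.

x ≈ 350

Areas: bullet block 114·191 = 21774, logo 408·82 = 33456, title 60·279 = 16740. Total weight = 71970.
x: (21774·593 + 33456·131 + 16740·470) / 71970 = 25162518 / 71970 ≈ 349.63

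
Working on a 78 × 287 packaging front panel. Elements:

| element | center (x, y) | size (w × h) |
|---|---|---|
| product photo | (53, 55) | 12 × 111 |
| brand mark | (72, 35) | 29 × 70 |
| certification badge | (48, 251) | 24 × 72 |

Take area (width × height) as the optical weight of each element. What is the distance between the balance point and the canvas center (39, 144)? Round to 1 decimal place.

≈ 36.4

Areas: product photo 12·111 = 1332, brand mark 29·70 = 2030, certification badge 24·72 = 1728. Total weight = 5090.
Σw·x = 1332·53 + 2030·72 + 1728·48 = 299700, so x̄ = 299700/5090 ≈ 58.88.
Σw·y = 1332·55 + 2030·35 + 1728·251 = 578038, so ȳ = 578038/5090 ≈ 113.56.
Relative to (39, 144): Δ = (19.88, -30.44); |Δ| = √(19.88² + -30.44²) ≈ 36.35.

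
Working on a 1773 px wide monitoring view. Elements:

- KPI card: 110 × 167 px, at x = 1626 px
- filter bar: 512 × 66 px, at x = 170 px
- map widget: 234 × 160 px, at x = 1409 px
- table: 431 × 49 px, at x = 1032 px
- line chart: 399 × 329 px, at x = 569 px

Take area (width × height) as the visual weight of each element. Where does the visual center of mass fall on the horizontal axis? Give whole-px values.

Areas → weights: KPI card 110·167 = 18370, filter bar 512·66 = 33792, map widget 234·160 = 37440, table 431·49 = 21119, line chart 399·329 = 131271; Σw = 241992.
x-moment: 18370·1626 + 33792·170 + 37440·1409 + 21119·1032 + 131271·569 = 184855227; centroid 184855227/241992 ≈ 763.89.

x ≈ 764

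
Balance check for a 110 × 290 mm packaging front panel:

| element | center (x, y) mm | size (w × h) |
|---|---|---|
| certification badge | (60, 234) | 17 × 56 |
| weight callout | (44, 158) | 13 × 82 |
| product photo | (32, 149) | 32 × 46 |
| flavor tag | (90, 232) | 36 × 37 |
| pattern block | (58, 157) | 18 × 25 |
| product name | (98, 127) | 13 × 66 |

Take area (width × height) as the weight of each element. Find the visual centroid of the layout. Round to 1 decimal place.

(62.2, 179.3)

Areas → weights: certification badge 17·56 = 952, weight callout 13·82 = 1066, product photo 32·46 = 1472, flavor tag 36·37 = 1332, pattern block 18·25 = 450, product name 13·66 = 858; Σw = 6130.
Σw·x = 952·60 + 1066·44 + 1472·32 + 1332·90 + 450·58 + 858·98 = 381192, so x̄ = 381192/6130 ≈ 62.18.
Σw·y = 952·234 + 1066·158 + 1472·149 + 1332·232 + 450·157 + 858·127 = 1099164, so ȳ = 1099164/6130 ≈ 179.31.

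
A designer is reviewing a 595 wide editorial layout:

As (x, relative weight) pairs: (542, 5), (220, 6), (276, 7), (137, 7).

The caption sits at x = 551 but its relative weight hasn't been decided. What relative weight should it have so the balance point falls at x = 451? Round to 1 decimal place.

Known weights sum to 5 + 6 + 7 + 7 = 25; their moment is 5·542 + 6·220 + 7·276 + 7·137 = 6921.
Balance at x = 451 requires (6921 + w·551) / (25 + w) = 451.
Solving: w = (451·25 − 6921) / (551 − 451) = 4354 / 100 ≈ 43.54.

w ≈ 43.5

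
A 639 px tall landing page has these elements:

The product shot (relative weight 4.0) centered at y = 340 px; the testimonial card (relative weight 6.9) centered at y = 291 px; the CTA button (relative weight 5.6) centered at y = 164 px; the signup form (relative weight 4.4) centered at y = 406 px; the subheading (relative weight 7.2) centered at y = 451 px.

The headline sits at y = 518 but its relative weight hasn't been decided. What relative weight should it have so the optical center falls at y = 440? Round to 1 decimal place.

w ≈ 39.0

Existing Σw = 28.1 (4.0 + 6.9 + 5.6 + 4.4 + 7.2); existing moment 4.0·340 + 6.9·291 + 5.6·164 + 4.4·406 + 7.2·451 = 9319.9.
Set Σw·y/Σw = 440: (9319.9 + 518w) = 440·(28.1 + w).
So w = (440·28.1 − 9319.9)/(518 − 440) = 3044.1/78 ≈ 39.03.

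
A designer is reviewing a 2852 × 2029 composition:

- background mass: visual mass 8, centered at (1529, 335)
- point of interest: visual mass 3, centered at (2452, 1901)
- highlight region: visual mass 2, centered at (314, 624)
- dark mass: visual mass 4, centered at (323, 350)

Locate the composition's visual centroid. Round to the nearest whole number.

Σw = 8 + 3 + 2 + 4 = 17.
x: (8·1529 + 3·2452 + 2·314 + 4·323) / 17 = 21508 / 17 ≈ 1265.18
y: (8·335 + 3·1901 + 2·624 + 4·350) / 17 = 11031 / 17 ≈ 648.88

(1265, 649)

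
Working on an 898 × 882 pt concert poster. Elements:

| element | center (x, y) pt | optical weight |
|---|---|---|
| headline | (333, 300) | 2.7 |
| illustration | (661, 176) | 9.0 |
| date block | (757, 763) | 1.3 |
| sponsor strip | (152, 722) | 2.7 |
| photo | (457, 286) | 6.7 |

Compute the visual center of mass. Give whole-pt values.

(505, 324)

Total weight = 2.7 + 9.0 + 1.3 + 2.7 + 6.7 = 22.4.
x: (2.7·333 + 9.0·661 + 1.3·757 + 2.7·152 + 6.7·457) / 22.4 = 11304.5 / 22.4 ≈ 504.67
y: (2.7·300 + 9.0·176 + 1.3·763 + 2.7·722 + 6.7·286) / 22.4 = 7251.5 / 22.4 ≈ 323.73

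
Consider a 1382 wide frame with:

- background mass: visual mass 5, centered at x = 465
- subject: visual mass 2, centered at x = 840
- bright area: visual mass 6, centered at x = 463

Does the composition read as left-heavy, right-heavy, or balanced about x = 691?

left-heavy

Weights sum to 5 + 2 + 6 = 13.
x-moment: 5·465 + 2·840 + 6·463 = 6783; centroid 6783/13 ≈ 521.77.
521.8 vs midline 691 → left-heavy.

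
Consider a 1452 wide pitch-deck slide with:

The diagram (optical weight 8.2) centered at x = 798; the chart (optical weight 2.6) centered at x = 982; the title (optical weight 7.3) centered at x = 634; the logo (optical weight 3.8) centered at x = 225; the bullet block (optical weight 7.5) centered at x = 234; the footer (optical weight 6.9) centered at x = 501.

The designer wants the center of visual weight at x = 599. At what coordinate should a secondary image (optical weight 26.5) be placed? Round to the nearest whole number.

With the secondary image, Σw becomes 8.2 + 2.6 + 7.3 + 3.8 + 7.5 + 6.9 + 26.5 = 62.8.
x: target moment 62.8×599 = 37617.2; current 8.2·798 + 2.6·982 + 7.3·634 + 3.8·225 + 7.5·234 + 6.9·501 = 19791.9; the secondary image supplies 17825.3, so x = 17825.3/26.5 ≈ 672.65.

x ≈ 673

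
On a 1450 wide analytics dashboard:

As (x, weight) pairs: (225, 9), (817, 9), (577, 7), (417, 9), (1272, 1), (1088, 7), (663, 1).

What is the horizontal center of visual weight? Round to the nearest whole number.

Weights sum to 9 + 9 + 7 + 9 + 1 + 7 + 1 = 43.
Σw·x = 26721; x̄ = 26721/43 ≈ 621.42.

x ≈ 621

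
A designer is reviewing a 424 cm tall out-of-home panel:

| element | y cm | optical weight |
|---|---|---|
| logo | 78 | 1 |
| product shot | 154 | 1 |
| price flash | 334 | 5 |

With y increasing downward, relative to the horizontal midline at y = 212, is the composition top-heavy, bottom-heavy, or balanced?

bottom-heavy

Σw = 1 + 1 + 5 = 7.
Σw·y = 1·78 + 1·154 + 5·334 = 1902, so ȳ = 1902/7 ≈ 271.71.
Since 271.7 is below (larger y than) 212, the composition reads bottom-heavy.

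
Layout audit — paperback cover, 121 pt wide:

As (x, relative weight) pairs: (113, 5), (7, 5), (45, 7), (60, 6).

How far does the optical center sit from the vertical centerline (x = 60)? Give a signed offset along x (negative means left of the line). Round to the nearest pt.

≈ -5 pt

Total weight = 5 + 5 + 7 + 6 = 23.
Σw·x = 5·113 + 5·7 + 7·45 + 6·60 = 1275, so x̄ = 1275/23 ≈ 55.43.
Against x = 60, that's 55.43 − 60 = -4.57.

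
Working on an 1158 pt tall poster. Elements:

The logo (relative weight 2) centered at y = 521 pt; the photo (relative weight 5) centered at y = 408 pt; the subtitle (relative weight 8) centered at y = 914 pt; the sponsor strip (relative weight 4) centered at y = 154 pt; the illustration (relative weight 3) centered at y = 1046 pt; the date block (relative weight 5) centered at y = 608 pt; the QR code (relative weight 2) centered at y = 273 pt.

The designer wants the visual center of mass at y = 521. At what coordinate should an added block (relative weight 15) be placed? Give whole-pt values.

With the added block, Σw becomes 2 + 5 + 8 + 4 + 3 + 5 + 2 + 15 = 44.
y: need Σw·y = 44·521 = 22924. Existing = 2·521 + 5·408 + 8·914 + 4·154 + 3·1046 + 5·608 + 2·273 = 17734. Remainder 5190 / 15 ≈ 346.00.

y ≈ 346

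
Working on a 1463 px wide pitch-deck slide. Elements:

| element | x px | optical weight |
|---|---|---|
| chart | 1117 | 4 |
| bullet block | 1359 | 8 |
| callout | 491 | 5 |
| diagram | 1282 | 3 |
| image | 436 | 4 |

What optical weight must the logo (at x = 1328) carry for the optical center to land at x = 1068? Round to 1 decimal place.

Existing Σw = 24 (4 + 8 + 5 + 3 + 4); existing moment 4·1117 + 8·1359 + 5·491 + 3·1282 + 4·436 = 23385.
Set Σw·x/Σw = 1068: (23385 + 1328w) = 1068·(24 + w).
Solving: w = (1068·24 − 23385) / (1328 − 1068) = 2247 / 260 ≈ 8.64.

w ≈ 8.6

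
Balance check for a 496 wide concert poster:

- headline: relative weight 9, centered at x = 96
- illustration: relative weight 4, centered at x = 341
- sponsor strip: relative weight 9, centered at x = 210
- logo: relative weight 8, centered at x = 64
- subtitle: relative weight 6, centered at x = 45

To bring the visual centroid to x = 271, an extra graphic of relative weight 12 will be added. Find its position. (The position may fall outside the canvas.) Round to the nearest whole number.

New total weight: (9 + 4 + 9 + 8 + 6) + 12 = 48.
x: need Σw·x = 48·271 = 13008. Existing = 9·96 + 4·341 + 9·210 + 8·64 + 6·45 = 4900. Remainder 8108 / 12 ≈ 675.67.

x ≈ 676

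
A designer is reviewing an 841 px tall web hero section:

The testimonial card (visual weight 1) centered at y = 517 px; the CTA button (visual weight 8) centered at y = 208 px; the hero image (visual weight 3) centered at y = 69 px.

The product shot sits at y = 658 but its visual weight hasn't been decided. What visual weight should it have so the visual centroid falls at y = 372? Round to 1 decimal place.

Known weights sum to 1 + 8 + 3 = 12; their moment is 1·517 + 8·208 + 3·69 = 2388.
Set Σw·y/Σw = 372: (2388 + 658w) = 372·(12 + w).
Rearranging, w·(658 − 372) = 372·12 − 2388 = 2076, so w ≈ 2076/286 = 7.26.

w ≈ 7.3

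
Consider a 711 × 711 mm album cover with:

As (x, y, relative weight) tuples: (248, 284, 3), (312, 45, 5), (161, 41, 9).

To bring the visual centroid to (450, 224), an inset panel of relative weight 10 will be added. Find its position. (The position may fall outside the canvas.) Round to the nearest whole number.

With the inset panel, Σw becomes 3 + 5 + 9 + 10 = 27.
x: need Σw·x = 27·450 = 12150. Existing = 3·248 + 5·312 + 9·161 = 3753. Remainder 8397 / 10 ≈ 839.70.
y: need Σw·y = 27·224 = 6048. Existing = 3·284 + 5·45 + 9·41 = 1446. Remainder 4602 / 10 ≈ 460.20.

(840, 460)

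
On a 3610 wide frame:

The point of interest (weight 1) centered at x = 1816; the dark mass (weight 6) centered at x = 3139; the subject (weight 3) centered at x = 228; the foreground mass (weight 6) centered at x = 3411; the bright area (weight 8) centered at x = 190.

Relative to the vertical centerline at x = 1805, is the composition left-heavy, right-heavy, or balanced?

balanced

Σw = 1 + 6 + 3 + 6 + 8 = 24.
Σw·x = 1·1816 + 6·3139 + 3·228 + 6·3411 + 8·190 = 43320, so x̄ = 43320/24 ≈ 1805.00.
The centroid 1805.00 matches the midline at 1805, so the layout is balanced.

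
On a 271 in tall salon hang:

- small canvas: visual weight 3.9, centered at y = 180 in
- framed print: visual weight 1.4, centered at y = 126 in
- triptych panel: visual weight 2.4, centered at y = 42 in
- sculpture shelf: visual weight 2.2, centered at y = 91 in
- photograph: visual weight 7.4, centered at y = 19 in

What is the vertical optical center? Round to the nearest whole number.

Weights sum to 3.9 + 1.4 + 2.4 + 2.2 + 7.4 = 17.3.
y-moment: 3.9·180 + 1.4·126 + 2.4·42 + 2.2·91 + 7.4·19 = 1320.0; centroid 1320.0/17.3 ≈ 76.30.

y ≈ 76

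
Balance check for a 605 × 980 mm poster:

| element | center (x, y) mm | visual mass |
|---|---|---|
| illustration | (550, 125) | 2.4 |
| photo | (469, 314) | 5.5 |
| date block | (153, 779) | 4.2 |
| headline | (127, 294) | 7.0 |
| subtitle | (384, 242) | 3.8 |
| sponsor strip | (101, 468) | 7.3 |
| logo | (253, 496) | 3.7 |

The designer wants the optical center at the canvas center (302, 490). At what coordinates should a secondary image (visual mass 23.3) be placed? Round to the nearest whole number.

(374, 622)

With the secondary image, Σw becomes 2.4 + 5.5 + 4.2 + 7.0 + 3.8 + 7.3 + 3.7 + 23.3 = 57.2.
x: target moment 57.2×302 = 17274.4; current 2.4·550 + 5.5·469 + 4.2·153 + 7.0·127 + 3.8·384 + 7.3·101 + 3.7·253 = 8563.7; the secondary image supplies 8710.7, so x = 8710.7/23.3 ≈ 373.85.
y: target moment 57.2×490 = 28028.0; current 2.4·125 + 5.5·314 + 4.2·779 + 7.0·294 + 3.8·242 + 7.3·468 + 3.7·496 = 13528.0; the secondary image supplies 14500.0, so y = 14500.0/23.3 ≈ 622.32.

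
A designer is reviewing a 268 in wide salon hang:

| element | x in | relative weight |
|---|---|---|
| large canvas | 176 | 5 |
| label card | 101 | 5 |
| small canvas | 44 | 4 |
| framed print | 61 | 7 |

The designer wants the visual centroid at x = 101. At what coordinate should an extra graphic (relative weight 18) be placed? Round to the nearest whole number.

x ≈ 108

New total weight: (5 + 5 + 4 + 7) + 18 = 39.
x: target moment 39×101 = 3939; current 5·176 + 5·101 + 4·44 + 7·61 = 1988; the extra graphic supplies 1951, so x = 1951/18 ≈ 108.39.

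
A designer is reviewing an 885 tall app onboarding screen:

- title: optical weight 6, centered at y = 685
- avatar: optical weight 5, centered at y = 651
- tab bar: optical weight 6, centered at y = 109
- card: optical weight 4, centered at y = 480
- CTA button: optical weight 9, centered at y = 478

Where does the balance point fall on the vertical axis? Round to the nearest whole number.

y ≈ 475

Σw = 6 + 5 + 6 + 4 + 9 = 30.
Σw·y = 6·685 + 5·651 + 6·109 + 4·480 + 9·478 = 14241, so ȳ = 14241/30 ≈ 474.70.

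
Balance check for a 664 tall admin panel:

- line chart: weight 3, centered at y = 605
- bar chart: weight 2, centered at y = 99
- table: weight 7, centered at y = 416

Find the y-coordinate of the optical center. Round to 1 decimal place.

y ≈ 410.4

Σw = 3 + 2 + 7 = 12.
y: (3·605 + 2·99 + 7·416) / 12 = 4925 / 12 ≈ 410.42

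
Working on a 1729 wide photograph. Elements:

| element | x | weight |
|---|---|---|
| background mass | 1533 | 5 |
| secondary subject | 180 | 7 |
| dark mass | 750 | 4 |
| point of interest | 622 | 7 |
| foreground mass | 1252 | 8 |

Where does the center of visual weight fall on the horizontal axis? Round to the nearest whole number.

Σw = 5 + 7 + 4 + 7 + 8 = 31.
x: (5·1533 + 7·180 + 4·750 + 7·622 + 8·1252) / 31 = 26295 / 31 ≈ 848.23

x ≈ 848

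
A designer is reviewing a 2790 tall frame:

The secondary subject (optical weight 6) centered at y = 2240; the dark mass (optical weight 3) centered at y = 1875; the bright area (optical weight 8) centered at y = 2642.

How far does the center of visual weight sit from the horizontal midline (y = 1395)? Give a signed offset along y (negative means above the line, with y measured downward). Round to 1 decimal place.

Total weight = 6 + 3 + 8 = 17.
y: (6·2240 + 3·1875 + 8·2642) / 17 = 40201 / 17 ≈ 2364.76
Against y = 1395, that's 2364.76 − 1395 = 969.76.

≈ 969.8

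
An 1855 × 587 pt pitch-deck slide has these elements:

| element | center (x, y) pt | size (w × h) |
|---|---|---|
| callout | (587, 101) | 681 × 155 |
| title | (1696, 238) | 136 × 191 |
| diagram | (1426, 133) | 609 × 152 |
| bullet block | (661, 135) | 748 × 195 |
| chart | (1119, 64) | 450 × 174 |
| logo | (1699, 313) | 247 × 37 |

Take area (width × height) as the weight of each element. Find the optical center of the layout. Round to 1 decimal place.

(956.7, 124.0)

Taking area as weight: callout 681·155 = 105555, title 136·191 = 25976, diagram 609·152 = 92568, bullet block 748·195 = 145860, chart 450·174 = 78300, logo 247·37 = 9139. Sum 457398.
x-moment: 105555·587 + 25976·1696 + 92568·1426 + 145860·661 + 78300·1119 + 9139·1699 = 437576370; centroid 437576370/457398 ≈ 956.66.
y-moment: 105555·101 + 25976·238 + 92568·133 + 145860·135 + 78300·64 + 9139·313 = 56717694; centroid 56717694/457398 ≈ 124.00.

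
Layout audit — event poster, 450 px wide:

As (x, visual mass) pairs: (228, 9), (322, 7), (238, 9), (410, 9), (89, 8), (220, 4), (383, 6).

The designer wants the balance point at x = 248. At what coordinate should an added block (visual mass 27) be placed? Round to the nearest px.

x ≈ 206

New total weight: (9 + 7 + 9 + 9 + 8 + 4 + 6) + 27 = 79.
x: need Σw·x = 79·248 = 19592. Existing = 9·228 + 7·322 + 9·238 + 9·410 + 8·89 + 4·220 + 6·383 = 14028. Remainder 5564 / 27 ≈ 206.07.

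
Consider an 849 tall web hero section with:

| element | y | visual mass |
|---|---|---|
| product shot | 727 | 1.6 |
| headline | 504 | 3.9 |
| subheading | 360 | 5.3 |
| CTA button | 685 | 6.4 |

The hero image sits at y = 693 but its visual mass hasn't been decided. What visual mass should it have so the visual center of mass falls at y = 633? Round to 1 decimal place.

Fixed elements: Σw = 1.6 + 3.9 + 5.3 + 6.4 = 17.2, Σw·y = 1.6·727 + 3.9·504 + 5.3·360 + 6.4·685 = 9420.8.
For the centroid to hit 633: (9420.8 + w·693) / (17.2 + w) = 633.
Solving: w = (633·17.2 − 9420.8) / (693 − 633) = 1466.8 / 60 ≈ 24.45.

w ≈ 24.4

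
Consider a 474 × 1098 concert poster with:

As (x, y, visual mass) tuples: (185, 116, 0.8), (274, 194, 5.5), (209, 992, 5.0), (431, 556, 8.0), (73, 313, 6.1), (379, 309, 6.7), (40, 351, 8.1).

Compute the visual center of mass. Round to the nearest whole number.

Weights sum to 0.8 + 5.5 + 5.0 + 8.0 + 6.1 + 6.7 + 8.1 = 40.2.
Σw·x = 9456.6; x̄ = 9456.6/40.2 ≈ 235.24.
Σw·y = 17390.5; ȳ = 17390.5/40.2 ≈ 432.60.

(235, 433)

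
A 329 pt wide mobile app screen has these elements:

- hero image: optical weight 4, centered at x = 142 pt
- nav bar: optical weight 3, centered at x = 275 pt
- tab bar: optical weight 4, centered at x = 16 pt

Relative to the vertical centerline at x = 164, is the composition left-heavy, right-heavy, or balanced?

Total weight = 4 + 3 + 4 = 11.
x: (4·142 + 3·275 + 4·16) / 11 = 1457 / 11 ≈ 132.45
Since 132.5 is left of 164, the composition reads left-heavy.

left-heavy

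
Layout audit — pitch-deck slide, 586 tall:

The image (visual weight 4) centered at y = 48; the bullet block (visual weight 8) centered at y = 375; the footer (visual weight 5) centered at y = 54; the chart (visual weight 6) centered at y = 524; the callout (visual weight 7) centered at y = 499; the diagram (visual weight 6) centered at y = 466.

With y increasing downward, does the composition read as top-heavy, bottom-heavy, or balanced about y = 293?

Weights sum to 4 + 8 + 5 + 6 + 7 + 6 = 36.
Σw·y = 4·48 + 8·375 + 5·54 + 6·524 + 7·499 + 6·466 = 12895, so ȳ = 12895/36 ≈ 358.19.
358.2 lies below (larger y than) the midline 293, so the layout is bottom-heavy.

bottom-heavy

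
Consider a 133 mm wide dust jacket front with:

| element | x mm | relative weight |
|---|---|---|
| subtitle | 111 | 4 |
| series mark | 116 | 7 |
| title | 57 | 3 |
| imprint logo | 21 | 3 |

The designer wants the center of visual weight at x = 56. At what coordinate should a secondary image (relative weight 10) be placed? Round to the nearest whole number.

x ≈ 2

With the secondary image, Σw becomes 4 + 7 + 3 + 3 + 10 = 27.
x: need Σw·x = 27·56 = 1512. Existing = 4·111 + 7·116 + 3·57 + 3·21 = 1490. Remainder 22 / 10 ≈ 2.20.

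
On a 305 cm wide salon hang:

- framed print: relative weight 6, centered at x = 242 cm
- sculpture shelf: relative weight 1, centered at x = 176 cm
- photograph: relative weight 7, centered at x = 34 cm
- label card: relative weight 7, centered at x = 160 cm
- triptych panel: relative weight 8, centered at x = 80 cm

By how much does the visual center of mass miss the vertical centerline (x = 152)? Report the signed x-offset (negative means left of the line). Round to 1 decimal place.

≈ -27.0 cm

Total weight = 6 + 1 + 7 + 7 + 8 = 29.
Σw·x = 6·242 + 1·176 + 7·34 + 7·160 + 8·80 = 3626, so x̄ = 3626/29 ≈ 125.03.
Against x = 152, that's 125.03 − 152 = -26.97.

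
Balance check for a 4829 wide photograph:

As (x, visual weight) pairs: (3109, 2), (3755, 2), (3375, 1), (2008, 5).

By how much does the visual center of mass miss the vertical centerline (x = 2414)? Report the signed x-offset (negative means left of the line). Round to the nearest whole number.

Σw = 2 + 2 + 1 + 5 = 10.
x-moment: 2·3109 + 2·3755 + 1·3375 + 5·2008 = 27143; centroid 27143/10 ≈ 2714.30.
Difference: 2714.30 − 2414 ≈ 300.30.

≈ 300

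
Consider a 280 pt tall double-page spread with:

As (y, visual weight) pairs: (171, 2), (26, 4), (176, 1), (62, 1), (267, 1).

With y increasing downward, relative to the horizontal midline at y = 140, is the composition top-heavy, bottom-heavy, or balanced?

Total weight = 2 + 4 + 1 + 1 + 1 = 9.
y: (2·171 + 4·26 + 1·176 + 1·62 + 1·267) / 9 = 951 / 9 ≈ 105.67
105.7 vs midline 140 → top-heavy.

top-heavy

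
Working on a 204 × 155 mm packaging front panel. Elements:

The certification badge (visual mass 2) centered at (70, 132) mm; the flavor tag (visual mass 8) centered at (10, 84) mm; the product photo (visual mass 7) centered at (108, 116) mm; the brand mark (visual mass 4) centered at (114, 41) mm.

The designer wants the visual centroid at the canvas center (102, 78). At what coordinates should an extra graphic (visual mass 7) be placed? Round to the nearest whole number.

(203, 39)

After adding the extra graphic, total weight = 2 + 8 + 7 + 4 + 7 = 28.
x: target moment 28×102 = 2856; current 2·70 + 8·10 + 7·108 + 4·114 = 1432; the extra graphic supplies 1424, so x = 1424/7 ≈ 203.43.
y: target moment 28×78 = 2184; current 2·132 + 8·84 + 7·116 + 4·41 = 1912; the extra graphic supplies 272, so y = 272/7 ≈ 38.86.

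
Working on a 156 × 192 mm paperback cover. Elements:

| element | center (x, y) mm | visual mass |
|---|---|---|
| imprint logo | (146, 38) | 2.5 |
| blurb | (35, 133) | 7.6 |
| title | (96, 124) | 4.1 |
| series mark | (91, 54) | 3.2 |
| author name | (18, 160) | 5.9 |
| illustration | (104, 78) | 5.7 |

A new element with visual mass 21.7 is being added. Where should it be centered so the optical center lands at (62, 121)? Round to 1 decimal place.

After adding the new element, total weight = 2.5 + 7.6 + 4.1 + 3.2 + 5.9 + 5.7 + 21.7 = 50.7.
Along x: (2014.8 + 21.7·x) / 50.7 = 62 (existing moment 2.5·146 + 7.6·35 + 4.1·96 + 3.2·91 + 5.9·18 + 5.7·104 = 2014.8) ⇒ x = (3143.4 − 2014.8) / 21.7 ≈ 52.01.
Along y: (3175.6 + 21.7·y) / 50.7 = 121 (existing moment 2.5·38 + 7.6·133 + 4.1·124 + 3.2·54 + 5.9·160 + 5.7·78 = 3175.6) ⇒ y = (6134.7 − 3175.6) / 21.7 ≈ 136.36.

(52.0, 136.4)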